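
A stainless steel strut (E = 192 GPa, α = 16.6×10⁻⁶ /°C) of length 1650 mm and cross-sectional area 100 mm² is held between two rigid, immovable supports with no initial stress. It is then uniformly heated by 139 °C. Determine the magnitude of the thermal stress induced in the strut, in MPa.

σ ≈ 443 MPa (compressive)

With length fixed, the mechanical strain must cancel the thermal strain αΔT = 16.6×10⁻⁶ × 139 = 2307.4×10⁻⁶.
The stress required to suppress this strain is σ = Eε = 192×10³ × 2307.4×10⁻⁶ = 443 MPa, compressive since the strut is trying to expand.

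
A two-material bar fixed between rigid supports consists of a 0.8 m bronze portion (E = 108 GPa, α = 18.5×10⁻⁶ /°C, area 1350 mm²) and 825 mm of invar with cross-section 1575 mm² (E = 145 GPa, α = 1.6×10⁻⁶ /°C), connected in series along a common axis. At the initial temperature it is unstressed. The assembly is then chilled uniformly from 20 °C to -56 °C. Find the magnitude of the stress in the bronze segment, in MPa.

σ ≈ 99.7 MPa (tensile)

With the walls removed the bar would change length by δ_free = Σ αᵢΔT Lᵢ = 18.5×10⁻⁶×76×800 + 1.6×10⁻⁶×76×825 = 1.225 mm.
The walls prevent any net length change, so an axial force P (same in every segment) develops. Compatibility: P · Σ Lᵢ/(AᵢEᵢ) = δ_free.
The series flexibility is Σ Lᵢ/(AᵢEᵢ) = 800/(1350×108×10³) + 825/(1575×145×10³) = 9.099×10⁻⁶ mm/N.
P = 1.225 / 9.099×10⁻⁶ = 134600 N = 134.6 kN, tensile.
σ_{bronze} = P / A = 134600 / 1350 = 99.73 MPa.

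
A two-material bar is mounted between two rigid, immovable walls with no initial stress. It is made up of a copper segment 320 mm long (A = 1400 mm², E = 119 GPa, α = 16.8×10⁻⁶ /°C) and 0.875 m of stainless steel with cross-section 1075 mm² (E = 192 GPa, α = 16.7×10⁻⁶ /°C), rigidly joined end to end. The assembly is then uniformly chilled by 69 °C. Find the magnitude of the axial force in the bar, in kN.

If the supports were absent, the total length change would be Σ αᵢΔT Lᵢ = 16.8×10⁻⁶×69×320 + 16.7×10⁻⁶×69×875 = 1.379 mm.
Since the ends are fixed, an axial force P builds up, equal in every segment, with P · Σ Lᵢ/(AᵢEᵢ) = δ_free.
The series flexibility is Σ Lᵢ/(AᵢEᵢ) = 320/(1400×119×10³) + 875/(1075×192×10³) = 6.16×10⁻⁶ mm/N.
P = 1.379 / 6.16×10⁻⁶ = 223900 N = 223.9 kN, tensile.

P ≈ 224 kN (tensile)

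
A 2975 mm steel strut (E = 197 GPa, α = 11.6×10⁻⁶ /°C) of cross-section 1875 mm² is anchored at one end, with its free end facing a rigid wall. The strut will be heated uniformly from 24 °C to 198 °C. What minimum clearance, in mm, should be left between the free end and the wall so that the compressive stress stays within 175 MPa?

g ≈ 3.36 mm

With no wall the strut would lengthen by αΔT L = 11.6×10⁻⁶ × 174 × 2975 = 6.005 mm.
At the allowable stress the elastic shortening the wall may impose is σL/E = 175 × 2975 / (197×10³) = 2.643 mm.
The gap must absorb the remainder: g_min = 6.005 − 2.643 = 3.362 mm.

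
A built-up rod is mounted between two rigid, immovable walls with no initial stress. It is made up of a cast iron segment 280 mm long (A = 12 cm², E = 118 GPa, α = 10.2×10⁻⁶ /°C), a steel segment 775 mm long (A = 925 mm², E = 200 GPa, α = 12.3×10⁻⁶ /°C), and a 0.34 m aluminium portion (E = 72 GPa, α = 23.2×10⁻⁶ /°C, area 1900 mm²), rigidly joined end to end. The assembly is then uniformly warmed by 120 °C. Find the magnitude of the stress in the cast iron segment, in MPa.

If the supports were absent, the total length change would be Σ αᵢΔT Lᵢ = 10.2×10⁻⁶×120×280 + 12.3×10⁻⁶×120×775 + 23.2×10⁻⁶×120×340 = 2.433 mm.
Since the ends are fixed, an axial force P builds up, equal in every segment, with P · Σ Lᵢ/(AᵢEᵢ) = δ_free.
The series flexibility is Σ Lᵢ/(AᵢEᵢ) = 280/(1200×118×10³) + 775/(925×200×10³) + 340/(1900×72×10³) = 8.652×10⁻⁶ mm/N.
P = 2.433 / 8.652×10⁻⁶ = 281200 N = 281.2 kN, compressive.
σ_{cast iron} = P / A = 281200 / 1200 = 234.4 MPa.

σ ≈ 234 MPa (compressive)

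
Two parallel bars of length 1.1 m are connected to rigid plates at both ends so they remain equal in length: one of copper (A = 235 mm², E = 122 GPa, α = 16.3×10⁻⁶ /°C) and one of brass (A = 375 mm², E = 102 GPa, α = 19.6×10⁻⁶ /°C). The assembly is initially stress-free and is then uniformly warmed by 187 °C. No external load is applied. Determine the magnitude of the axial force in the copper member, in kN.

Both members must finish at the same length. With the larger α, the brass tends to over-expand; the plates restrain it, putting the brass in compression and the copper in tension. With no external load the two internal forces are equal and opposite, magnitude P.
Equating the net (thermal + elastic) strains gives |α₁ − α₂|·ΔT = P·[1/(A₁E₁) + 1/(A₂E₂)].
|α₁ − α₂|·ΔT = 3.3×10⁻⁶ × 187 = 0.0006171.
1/(A₁E₁) + 1/(A₂E₂) = 1/(235×122×10³) + 1/(375×102×10³) = 6.102×10⁻⁸ N⁻¹.
P = 0.0006171 / 6.102×10⁻⁸ = 10110 N = 10.11 kN.

P ≈ 10.1 kN (tensile in the copper)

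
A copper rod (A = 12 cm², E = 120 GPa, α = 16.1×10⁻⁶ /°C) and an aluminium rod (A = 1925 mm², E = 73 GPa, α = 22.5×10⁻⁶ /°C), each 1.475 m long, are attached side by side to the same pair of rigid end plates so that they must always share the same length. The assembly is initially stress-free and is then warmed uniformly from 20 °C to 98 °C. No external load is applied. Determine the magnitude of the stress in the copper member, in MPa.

Both members must finish at the same length. With the larger α, the aluminium tends to over-expand; the plates restrain it, putting the aluminium in compression and the copper in tension. With no external load the two internal forces are equal and opposite, magnitude P.
Equating the net (thermal + elastic) strains gives |α₁ − α₂|·ΔT = P·[1/(A₁E₁) + 1/(A₂E₂)].
|α₁ − α₂|·ΔT = 6.4×10⁻⁶ × 78 = 0.0004992.
1/(A₁E₁) + 1/(A₂E₂) = 1/(1200×120×10³) + 1/(1925×73×10³) = 1.406×10⁻⁸ N⁻¹.
So P = 0.0004992 / 1.406×10⁻⁸ = 35.5 kN.
σ_{copper} = P/A₁ = 35500/1200 = 29.59 MPa, tensile.

σ ≈ 29.6 MPa (tensile)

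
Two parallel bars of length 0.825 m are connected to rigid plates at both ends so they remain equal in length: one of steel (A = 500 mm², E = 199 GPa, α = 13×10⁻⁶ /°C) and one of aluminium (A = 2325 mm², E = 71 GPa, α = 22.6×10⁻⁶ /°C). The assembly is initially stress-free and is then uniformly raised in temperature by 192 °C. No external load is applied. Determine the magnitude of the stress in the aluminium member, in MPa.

σ ≈ 49.2 MPa (compressive)

The aluminium has the larger α, so on heating it would change length more than the steel if both were free. The rigid plates force a common final length, so the aluminium is put into compression and the steel into tension, with equal and opposite forces P (no external load).
Setting the final lengths equal and cancelling L: (α₁ − α₂)ΔT = P/(A₁E₁) + P/(A₂E₂).
|α₁ − α₂|·ΔT = 9.6×10⁻⁶ × 192 = 0.001843.
1/(A₁E₁) + 1/(A₂E₂) = 1/(500×199×10³) + 1/(2325×71×10³) = 1.611×10⁻⁸ N⁻¹.
So P = 0.001843 / 1.611×10⁻⁸ = 114.4 kN.
σ_{aluminium} = P/A₂ = 114400/2325 = 49.22 MPa, compressive.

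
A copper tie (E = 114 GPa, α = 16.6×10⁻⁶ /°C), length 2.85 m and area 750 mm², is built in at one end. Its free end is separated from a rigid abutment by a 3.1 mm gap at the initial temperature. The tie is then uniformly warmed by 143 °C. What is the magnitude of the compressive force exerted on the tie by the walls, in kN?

P ≈ 110 kN

If the wall were absent the tie would grow by αΔT L = 16.6×10⁻⁶ × 143 × 2850 = 6.765 mm.
The gap closes (δ_free > 3.1 mm) and the wall then resists a further 6.765 − 3.1 = 3.665 mm of expansion.
So σ = E(δ_free − g)/L = 114×10³ × 3.665/2850 = 146.6 MPa.
Force on the wall = σA = 146.6 × 750 mm² = 110 kN.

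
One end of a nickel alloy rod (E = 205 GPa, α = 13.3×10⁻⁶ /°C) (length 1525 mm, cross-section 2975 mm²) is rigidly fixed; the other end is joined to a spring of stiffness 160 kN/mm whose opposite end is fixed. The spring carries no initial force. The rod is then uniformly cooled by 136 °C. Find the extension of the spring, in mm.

If the spring were absent the rod would shorten by αΔT L = 13.3×10⁻⁶ × 136 × 1525 = 2.758 mm.
With a force P in the spring, the elastic change of the rod is PL/(AE) and that of the spring is P/k; compatibility requires their sum to equal δ_free.
P [ L/(AE) + 1/k ] = δ_free → P [ 1525/(2975×205×10³) + 1/(160×10³) ] = 2.758.
P = 2.758 / 8.751×10⁻⁶ = 315200 N.
Spring extension = P/k = 315200/(160×10³) = 1.97 mm.

δ ≈ 1.97 mm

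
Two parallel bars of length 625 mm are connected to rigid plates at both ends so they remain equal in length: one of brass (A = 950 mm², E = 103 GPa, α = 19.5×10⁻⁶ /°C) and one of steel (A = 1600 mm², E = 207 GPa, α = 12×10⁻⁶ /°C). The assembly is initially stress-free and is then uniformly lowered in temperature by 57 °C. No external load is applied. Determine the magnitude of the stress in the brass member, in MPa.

The brass has the larger α, so on cooling it would change length more than the steel if both were free. The rigid plates force a common final length, so the brass is put into tension and the steel into compression, with equal and opposite forces P (no external load).
Equating the net (thermal + elastic) strains gives |α₁ − α₂|·ΔT = P·[1/(A₁E₁) + 1/(A₂E₂)].
|α₁ − α₂|·ΔT = 7.5×10⁻⁶ × 57 = 0.0004275.
1/(A₁E₁) + 1/(A₂E₂) = 1/(950×103×10³) + 1/(1600×207×10³) = 1.324×10⁻⁸ N⁻¹.
P = 0.0004275 / 1.324×10⁻⁸ = 32290 N = 32.29 kN.
σ_{brass} = P/A₁ = 32290/950 = 33.99 MPa, tensile.

σ ≈ 34 MPa (tensile)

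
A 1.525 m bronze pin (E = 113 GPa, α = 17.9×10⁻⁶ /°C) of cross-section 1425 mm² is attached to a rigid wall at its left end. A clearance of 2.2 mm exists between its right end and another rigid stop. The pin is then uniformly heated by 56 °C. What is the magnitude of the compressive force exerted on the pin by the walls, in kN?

P ≈ 0 kN

Free thermal elongation = αΔT L = 17.9×10⁻⁶ × 56 × 1525 = 1.529 mm.
This is smaller than the 2.2 mm clearance, so the pin expands freely without reaching the stop — the stress is zero.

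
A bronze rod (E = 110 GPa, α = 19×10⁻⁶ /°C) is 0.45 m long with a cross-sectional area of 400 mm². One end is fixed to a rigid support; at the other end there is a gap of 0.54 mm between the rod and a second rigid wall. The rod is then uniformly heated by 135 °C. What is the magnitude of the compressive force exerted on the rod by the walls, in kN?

P ≈ 60.1 kN

Unrestrained expansion: δ_free = αΔT L = 19×10⁻⁶ × 135 × 450 = 1.154 mm.
After closing the 0.54 mm clearance, 1.154 − 0.54 = 0.6142 mm of expansion remains to be suppressed by the wall.
Compatibility: PL/(AE) = 0.6142 mm, so σ = P/A = E × (0.6142/450) = 150.1 MPa.
Force on the wall = σA = 150.1 × 400 mm² = 60.06 kN.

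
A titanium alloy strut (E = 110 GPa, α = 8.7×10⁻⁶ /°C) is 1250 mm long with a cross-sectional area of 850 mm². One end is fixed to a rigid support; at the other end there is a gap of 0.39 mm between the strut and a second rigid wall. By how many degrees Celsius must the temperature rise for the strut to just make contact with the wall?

The gap closes when αΔT L = 0.39 mm, since the strut is still unstressed at that instant.
ΔT = 0.39 / (8.7×10⁻⁶ × 1250) = 35.86 °C.

ΔT ≈ 35.9 °C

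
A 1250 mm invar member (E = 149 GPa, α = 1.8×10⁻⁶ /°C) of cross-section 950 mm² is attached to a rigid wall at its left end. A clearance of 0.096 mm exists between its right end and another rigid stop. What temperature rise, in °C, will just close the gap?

ΔT ≈ 42.7 °C

The gap closes when αΔT L = 0.096 mm, since the member is still unstressed at that instant.
ΔT = 0.096 / (1.8×10⁻⁶ × 1250) = 42.67 °C.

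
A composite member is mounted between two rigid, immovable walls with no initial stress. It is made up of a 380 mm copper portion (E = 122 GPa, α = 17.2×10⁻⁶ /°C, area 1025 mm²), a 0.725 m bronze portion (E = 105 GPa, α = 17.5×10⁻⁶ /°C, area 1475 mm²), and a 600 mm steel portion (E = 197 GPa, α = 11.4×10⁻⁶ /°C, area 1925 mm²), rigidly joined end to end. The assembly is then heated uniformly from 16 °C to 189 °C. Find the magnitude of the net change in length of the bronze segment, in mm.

|ΔL| ≈ 0.0742 mm

If the supports were absent, the total length change would be Σ αᵢΔT Lᵢ = 17.2×10⁻⁶×173×380 + 17.5×10⁻⁶×173×725 + 11.4×10⁻⁶×173×600 = 4.509 mm.
The rigid supports impose zero overall length change; the single axial force P common to all segments must satisfy P Σ Lᵢ/(AᵢEᵢ) = δ_free.
The series flexibility is Σ Lᵢ/(AᵢEᵢ) = 380/(1025×122×10³) + 725/(1475×105×10³) + 600/(1925×197×10³) = 9.302×10⁻⁶ mm/N.
Hence P = δ_free / Σ(L/AE) = 4.509/9.302×10⁻⁶ = 484.7 kN (compressive).
For the bronze segment, free thermal change = 17.5×10⁻⁶×173×725 = 2.195 mm and elastic change from P = 484700×725/(1475×105×10³) = 2.269 mm; these oppose, so the net change is 0.0742 mm (segment shortens).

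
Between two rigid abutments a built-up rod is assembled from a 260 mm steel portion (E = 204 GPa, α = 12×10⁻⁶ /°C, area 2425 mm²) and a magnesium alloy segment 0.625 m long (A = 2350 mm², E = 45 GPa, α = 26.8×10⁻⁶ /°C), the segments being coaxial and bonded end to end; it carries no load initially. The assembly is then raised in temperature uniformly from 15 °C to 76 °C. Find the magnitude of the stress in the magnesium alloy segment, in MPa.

With the walls removed the bar would change length by δ_free = Σ αᵢΔT Lᵢ = 12×10⁻⁶×61×260 + 26.8×10⁻⁶×61×625 = 1.212 mm.
The walls prevent any net length change, so an axial force P (same in every segment) develops. Compatibility: P · Σ Lᵢ/(AᵢEᵢ) = δ_free.
The series flexibility is Σ Lᵢ/(AᵢEᵢ) = 260/(2425×204×10³) + 625/(2350×45×10³) = 6.436×10⁻⁶ mm/N.
P = 1.212 / 6.436×10⁻⁶ = 188300 N = 188.3 kN, compressive.
σ_{magnesium alloy} = P / A = 188300 / 2350 = 80.14 MPa.

σ ≈ 80.1 MPa (compressive)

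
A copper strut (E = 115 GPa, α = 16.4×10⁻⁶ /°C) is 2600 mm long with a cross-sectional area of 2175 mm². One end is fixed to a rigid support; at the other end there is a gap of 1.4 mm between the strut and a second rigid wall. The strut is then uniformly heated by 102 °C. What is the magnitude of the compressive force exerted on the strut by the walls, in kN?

Unrestrained expansion: δ_free = αΔT L = 16.4×10⁻⁶ × 102 × 2600 = 4.349 mm.
After closing the 1.4 mm clearance, 4.349 − 1.4 = 2.949 mm of expansion remains to be suppressed by the wall.
That suppressed elongation corresponds to σ = E·Δ/L = 115×10³ × 2.949/2600 = 130.4 MPa.
Force on the wall = σA = 130.4 × 2175 mm² = 283.7 kN.

P ≈ 284 kN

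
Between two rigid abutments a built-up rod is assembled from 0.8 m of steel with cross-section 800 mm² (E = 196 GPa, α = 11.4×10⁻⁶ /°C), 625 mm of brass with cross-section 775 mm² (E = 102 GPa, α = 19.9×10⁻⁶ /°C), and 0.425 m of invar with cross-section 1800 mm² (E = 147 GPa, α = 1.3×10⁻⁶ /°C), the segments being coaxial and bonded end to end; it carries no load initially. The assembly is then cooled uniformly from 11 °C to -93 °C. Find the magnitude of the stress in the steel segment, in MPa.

σ ≈ 197 MPa (tensile)

Free thermal contraction of the whole bar: Σ αᵢΔT Lᵢ = 11.4×10⁻⁶×104×800 + 19.9×10⁻⁶×104×625 + 1.3×10⁻⁶×104×425 = 2.299 mm.
The rigid supports impose zero overall length change; the single axial force P common to all segments must satisfy P Σ Lᵢ/(AᵢEᵢ) = δ_free.
Σ Lᵢ/(AᵢEᵢ) = 800/(800×196×10³) + 625/(775×102×10³) + 425/(1800×147×10³) = 1.461×10⁻⁵ mm/N.
P = 2.299 / 1.461×10⁻⁵ = 157300 N = 157.3 kN, tensile.
σ_{steel} = P / A = 157300 / 800 = 196.7 MPa.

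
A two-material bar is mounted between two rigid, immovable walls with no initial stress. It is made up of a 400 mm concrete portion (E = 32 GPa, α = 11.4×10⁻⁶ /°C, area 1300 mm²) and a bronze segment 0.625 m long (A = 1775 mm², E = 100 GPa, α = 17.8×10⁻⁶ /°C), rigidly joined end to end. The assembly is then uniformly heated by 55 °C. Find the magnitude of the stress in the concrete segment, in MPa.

Free thermal expansion of the whole bar: Σ αᵢΔT Lᵢ = 11.4×10⁻⁶×55×400 + 17.8×10⁻⁶×55×625 = 0.8627 mm.
The rigid supports impose zero overall length change; the single axial force P common to all segments must satisfy P Σ Lᵢ/(AᵢEᵢ) = δ_free.
The series flexibility is Σ Lᵢ/(AᵢEᵢ) = 400/(1300×32×10³) + 625/(1775×100×10³) = 1.314×10⁻⁵ mm/N.
So P = 0.8627 / 1.314×10⁻⁵ = 65.67 kN, compressive.
σ_{concrete} = P / A = 65670 / 1300 = 50.52 MPa.

σ ≈ 50.5 MPa (compressive)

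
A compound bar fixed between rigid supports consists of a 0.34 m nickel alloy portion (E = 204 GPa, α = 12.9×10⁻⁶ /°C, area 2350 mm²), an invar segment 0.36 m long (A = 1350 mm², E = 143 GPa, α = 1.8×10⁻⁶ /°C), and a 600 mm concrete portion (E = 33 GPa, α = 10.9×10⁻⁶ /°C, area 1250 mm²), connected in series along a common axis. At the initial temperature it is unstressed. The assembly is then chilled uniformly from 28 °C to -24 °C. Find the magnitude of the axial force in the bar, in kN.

Free thermal contraction of the whole bar: Σ αᵢΔT Lᵢ = 12.9×10⁻⁶×52×340 + 1.8×10⁻⁶×52×360 + 10.9×10⁻⁶×52×600 = 0.6018 mm.
Since the ends are fixed, an axial force P builds up, equal in every segment, with P · Σ Lᵢ/(AᵢEᵢ) = δ_free.
Σ Lᵢ/(AᵢEᵢ) = 340/(2350×204×10³) + 360/(1350×143×10³) + 600/(1250×33×10³) = 1.712×10⁻⁵ mm/N.
So P = 0.6018 / 1.712×10⁻⁵ = 35.16 kN, tensile.

P ≈ 35.2 kN (tensile)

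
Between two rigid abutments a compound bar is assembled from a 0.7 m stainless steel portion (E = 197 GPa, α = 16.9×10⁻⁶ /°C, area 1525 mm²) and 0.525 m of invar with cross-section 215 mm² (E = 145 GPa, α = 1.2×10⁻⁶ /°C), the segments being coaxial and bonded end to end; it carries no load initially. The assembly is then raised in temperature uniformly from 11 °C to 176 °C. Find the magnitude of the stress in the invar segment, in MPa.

Free thermal expansion of the whole bar: Σ αᵢΔT Lᵢ = 16.9×10⁻⁶×165×700 + 1.2×10⁻⁶×165×525 = 2.056 mm.
The rigid supports impose zero overall length change; the single axial force P common to all segments must satisfy P Σ Lᵢ/(AᵢEᵢ) = δ_free.
The series flexibility is Σ Lᵢ/(AᵢEᵢ) = 700/(1525×197×10³) + 525/(215×145×10³) = 1.917×10⁻⁵ mm/N.
Hence P = δ_free / Σ(L/AE) = 2.056/1.917×10⁻⁵ = 107.2 kN (compressive).
σ_{invar} = P / A = 107200 / 215 = 498.8 MPa.

σ ≈ 499 MPa (compressive)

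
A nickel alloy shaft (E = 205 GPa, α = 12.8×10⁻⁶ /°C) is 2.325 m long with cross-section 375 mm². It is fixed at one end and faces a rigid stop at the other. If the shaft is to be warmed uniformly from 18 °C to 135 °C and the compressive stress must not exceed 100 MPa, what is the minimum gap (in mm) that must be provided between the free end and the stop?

With no wall the shaft would lengthen by αΔT L = 12.8×10⁻⁶ × 117 × 2325 = 3.482 mm.
At the allowable stress the elastic shortening the wall may impose is σL/E = 100 × 2325 / (205×10³) = 1.134 mm.
The gap must absorb the remainder: g_min = 3.482 − 1.134 = 2.348 mm.

g ≈ 2.35 mm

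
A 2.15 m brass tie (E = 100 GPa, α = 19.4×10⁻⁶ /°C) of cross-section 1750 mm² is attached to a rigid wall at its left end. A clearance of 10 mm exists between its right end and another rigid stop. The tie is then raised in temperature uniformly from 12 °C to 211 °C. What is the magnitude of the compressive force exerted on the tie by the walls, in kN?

P ≈ 0 kN

Unrestrained expansion: δ_free = αΔT L = 19.4×10⁻⁶ × 199 × 2150 = 8.3 mm.
This is smaller than the 10 mm clearance, so the tie expands freely without reaching the stop — the stress is zero.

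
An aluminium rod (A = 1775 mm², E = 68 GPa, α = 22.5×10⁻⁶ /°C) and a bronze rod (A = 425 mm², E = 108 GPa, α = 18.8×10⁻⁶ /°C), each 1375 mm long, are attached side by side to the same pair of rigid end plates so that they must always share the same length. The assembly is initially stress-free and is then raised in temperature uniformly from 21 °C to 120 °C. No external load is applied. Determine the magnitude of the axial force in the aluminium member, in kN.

P ≈ 12.2 kN (compressive in the aluminium)

Equilibrium of a rigid end plate with no external load gives equal and opposite internal forces ±P in the two members. Since α_{aluminium} > α_{bronze}, heating drives the aluminium into compression and the bronze into tension.
Compatibility of the two members (thermal + elastic change equal): (α₁ − α₂)ΔT = P·[1/(A₁E₁) + 1/(A₂E₂)].
|α₁ − α₂|·ΔT = 3.7×10⁻⁶ × 99 = 0.0003663.
1/(A₁E₁) + 1/(A₂E₂) = 1/(1775×68×10³) + 1/(425×108×10³) = 3.007×10⁻⁸ N⁻¹.
P = 0.0003663 / 3.007×10⁻⁸ = 12180 N = 12.18 kN.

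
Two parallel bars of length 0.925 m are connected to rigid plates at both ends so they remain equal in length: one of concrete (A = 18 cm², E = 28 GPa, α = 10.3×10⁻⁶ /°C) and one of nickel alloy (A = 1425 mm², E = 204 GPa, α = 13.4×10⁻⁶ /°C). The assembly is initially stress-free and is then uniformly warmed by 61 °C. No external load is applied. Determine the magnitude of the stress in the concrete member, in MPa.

Both members must finish at the same length. With the larger α, the nickel alloy tends to over-expand; the plates restrain it, putting the nickel alloy in compression and the concrete in tension. With no external load the two internal forces are equal and opposite, magnitude P.
Setting the final lengths equal and cancelling L: (α₁ − α₂)ΔT = P/(A₁E₁) + P/(A₂E₂).
|α₁ − α₂|·ΔT = 3.1×10⁻⁶ × 61 = 0.0001891.
1/(A₁E₁) + 1/(A₂E₂) = 1/(1800×28×10³) + 1/(1425×204×10³) = 2.328×10⁻⁸ N⁻¹.
So P = 0.0001891 / 2.328×10⁻⁸ = 8.122 kN.
σ_{concrete} = P/A₁ = 8122/1800 = 4.512 MPa, tensile.

σ ≈ 4.51 MPa (tensile)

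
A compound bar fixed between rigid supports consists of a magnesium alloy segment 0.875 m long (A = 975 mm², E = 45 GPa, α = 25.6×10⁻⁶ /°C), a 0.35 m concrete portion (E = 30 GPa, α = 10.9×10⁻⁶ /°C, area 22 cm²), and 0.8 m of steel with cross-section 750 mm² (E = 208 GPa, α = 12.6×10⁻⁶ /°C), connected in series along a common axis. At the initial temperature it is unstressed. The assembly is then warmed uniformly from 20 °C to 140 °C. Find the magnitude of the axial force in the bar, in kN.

Free thermal expansion of the whole bar: Σ αᵢΔT Lᵢ = 25.6×10⁻⁶×120×875 + 10.9×10⁻⁶×120×350 + 12.6×10⁻⁶×120×800 = 4.355 mm.
The rigid supports impose zero overall length change; the single axial force P common to all segments must satisfy P Σ Lᵢ/(AᵢEᵢ) = δ_free.
The series flexibility is Σ Lᵢ/(AᵢEᵢ) = 875/(975×45×10³) + 350/(2200×30×10³) + 800/(750×208×10³) = 3.037×10⁻⁵ mm/N.
Hence P = δ_free / Σ(L/AE) = 4.355/3.037×10⁻⁵ = 143.4 kN (compressive).

P ≈ 143 kN (compressive)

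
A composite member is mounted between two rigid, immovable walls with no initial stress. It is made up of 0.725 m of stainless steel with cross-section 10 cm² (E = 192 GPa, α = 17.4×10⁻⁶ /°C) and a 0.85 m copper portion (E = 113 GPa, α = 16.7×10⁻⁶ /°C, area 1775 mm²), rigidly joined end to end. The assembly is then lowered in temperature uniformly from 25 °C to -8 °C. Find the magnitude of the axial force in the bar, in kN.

If the supports were absent, the total length change would be Σ αᵢΔT Lᵢ = 17.4×10⁻⁶×33×725 + 16.7×10⁻⁶×33×850 = 0.8847 mm.
Since the ends are fixed, an axial force P builds up, equal in every segment, with P · Σ Lᵢ/(AᵢEᵢ) = δ_free.
Σ Lᵢ/(AᵢEᵢ) = 725/(1000×192×10³) + 850/(1775×113×10³) = 8.014×10⁻⁶ mm/N.
P = 0.8847 / 8.014×10⁻⁶ = 110400 N = 110.4 kN, tensile.

P ≈ 110 kN (tensile)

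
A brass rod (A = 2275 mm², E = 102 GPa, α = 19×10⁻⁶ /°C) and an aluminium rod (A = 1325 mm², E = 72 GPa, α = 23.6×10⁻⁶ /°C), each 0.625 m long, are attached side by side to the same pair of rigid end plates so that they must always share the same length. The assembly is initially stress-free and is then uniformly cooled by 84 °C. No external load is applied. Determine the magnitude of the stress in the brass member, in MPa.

The aluminium has the larger α, so on cooling it would change length more than the brass if both were free. The rigid plates force a common final length, so the aluminium is put into tension and the brass into compression, with equal and opposite forces P (no external load).
Compatibility of the two members (thermal + elastic change equal): (α₁ − α₂)ΔT = P·[1/(A₁E₁) + 1/(A₂E₂)].
|α₁ − α₂|·ΔT = 4.6×10⁻⁶ × 84 = 0.0003864.
1/(A₁E₁) + 1/(A₂E₂) = 1/(2275×102×10³) + 1/(1325×72×10³) = 1.479×10⁻⁸ N⁻¹.
P = 0.0003864 / 1.479×10⁻⁸ = 26120 N = 26.12 kN.
σ_{brass} = P/A₁ = 26120/2275 = 11.48 MPa, compressive.

σ ≈ 11.5 MPa (compressive)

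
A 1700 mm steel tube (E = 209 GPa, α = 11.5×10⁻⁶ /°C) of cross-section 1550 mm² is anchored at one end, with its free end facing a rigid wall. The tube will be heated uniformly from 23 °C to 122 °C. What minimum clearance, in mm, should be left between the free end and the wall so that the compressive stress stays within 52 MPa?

g ≈ 1.51 mm

With no wall the tube would lengthen by αΔT L = 11.5×10⁻⁶ × 99 × 1700 = 1.935 mm.
A stress of 52 MPa corresponds to the wall pushing the tube back by σL/E = 52×1700/(209×10³) = 0.423 mm.
The gap must absorb the remainder: g_min = 1.935 − 0.423 = 1.512 mm.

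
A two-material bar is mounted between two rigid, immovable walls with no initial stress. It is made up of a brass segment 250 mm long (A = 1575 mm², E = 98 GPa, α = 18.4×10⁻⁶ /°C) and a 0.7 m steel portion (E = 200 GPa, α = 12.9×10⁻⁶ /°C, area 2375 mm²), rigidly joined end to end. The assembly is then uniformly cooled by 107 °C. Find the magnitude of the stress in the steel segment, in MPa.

σ ≈ 199 MPa (tensile)

With the walls removed the bar would change length by δ_free = Σ αᵢΔT Lᵢ = 18.4×10⁻⁶×107×250 + 12.9×10⁻⁶×107×700 = 1.458 mm.
The rigid supports impose zero overall length change; the single axial force P common to all segments must satisfy P Σ Lᵢ/(AᵢEᵢ) = δ_free.
The series flexibility is Σ Lᵢ/(AᵢEᵢ) = 250/(1575×98×10³) + 700/(2375×200×10³) = 3.093×10⁻⁶ mm/N.
So P = 1.458 / 3.093×10⁻⁶ = 471.5 kN, tensile.
σ_{steel} = P / A = 471500 / 2375 = 198.5 MPa.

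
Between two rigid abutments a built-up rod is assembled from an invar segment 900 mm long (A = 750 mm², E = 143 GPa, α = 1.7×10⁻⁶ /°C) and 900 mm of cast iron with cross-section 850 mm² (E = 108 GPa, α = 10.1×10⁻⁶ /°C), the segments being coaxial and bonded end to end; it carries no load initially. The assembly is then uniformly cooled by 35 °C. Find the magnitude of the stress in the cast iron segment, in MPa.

Free thermal contraction of the whole bar: Σ αᵢΔT Lᵢ = 1.7×10⁻⁶×35×900 + 10.1×10⁻⁶×35×900 = 0.3717 mm.
Since the ends are fixed, an axial force P builds up, equal in every segment, with P · Σ Lᵢ/(AᵢEᵢ) = δ_free.
The series flexibility is Σ Lᵢ/(AᵢEᵢ) = 900/(750×143×10³) + 900/(850×108×10³) = 1.82×10⁻⁵ mm/N.
Hence P = δ_free / Σ(L/AE) = 0.3717/1.82×10⁻⁵ = 20.43 kN (tensile).
σ_{cast iron} = P / A = 20430 / 850 = 24.03 MPa.

σ ≈ 24 MPa (tensile)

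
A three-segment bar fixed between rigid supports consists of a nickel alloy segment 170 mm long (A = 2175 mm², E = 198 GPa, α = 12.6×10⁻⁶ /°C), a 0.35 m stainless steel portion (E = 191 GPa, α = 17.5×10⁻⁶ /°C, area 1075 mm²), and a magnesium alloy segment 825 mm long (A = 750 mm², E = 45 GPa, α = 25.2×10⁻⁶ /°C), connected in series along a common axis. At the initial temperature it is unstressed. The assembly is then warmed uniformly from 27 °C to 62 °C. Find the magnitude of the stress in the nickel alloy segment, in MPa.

With the walls removed the bar would change length by δ_free = Σ αᵢΔT Lᵢ = 12.6×10⁻⁶×35×170 + 17.5×10⁻⁶×35×350 + 25.2×10⁻⁶×35×825 = 1.017 mm.
The walls prevent any net length change, so an axial force P (same in every segment) develops. Compatibility: P · Σ Lᵢ/(AᵢEᵢ) = δ_free.
The series flexibility is Σ Lᵢ/(AᵢEᵢ) = 170/(2175×198×10³) + 350/(1075×191×10³) + 825/(750×45×10³) = 2.654×10⁻⁵ mm/N.
So P = 1.017 / 2.654×10⁻⁵ = 38.31 kN, compressive.
σ_{nickel alloy} = P / A = 38310 / 2175 = 17.62 MPa.

σ ≈ 17.6 MPa (compressive)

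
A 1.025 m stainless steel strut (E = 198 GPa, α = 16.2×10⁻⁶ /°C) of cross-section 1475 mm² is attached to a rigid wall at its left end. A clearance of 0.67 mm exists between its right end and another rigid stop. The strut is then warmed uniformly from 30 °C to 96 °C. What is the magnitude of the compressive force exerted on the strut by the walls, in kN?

If the wall were absent the strut would grow by αΔT L = 16.2×10⁻⁶ × 66 × 1025 = 1.096 mm.
This exceeds the 0.67 mm gap, so the wall pushes back. The portion of expansion that must be recovered elastically is δ_free − gap = 1.096 − 0.67 = 0.4259 mm.
Compatibility: PL/(AE) = 0.4259 mm, so σ = P/A = E × (0.4259/1025) = 82.28 MPa.
Force on the wall = σA = 82.28 × 1475 mm² = 121.4 kN.

P ≈ 121 kN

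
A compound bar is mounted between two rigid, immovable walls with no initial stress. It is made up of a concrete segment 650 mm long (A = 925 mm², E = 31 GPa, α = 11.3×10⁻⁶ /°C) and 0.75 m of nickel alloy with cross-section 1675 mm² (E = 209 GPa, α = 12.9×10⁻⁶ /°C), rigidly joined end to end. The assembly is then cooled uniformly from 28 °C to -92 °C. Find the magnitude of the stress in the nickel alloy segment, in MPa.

σ ≈ 49.1 MPa (tensile)

Free thermal contraction of the whole bar: Σ αᵢΔT Lᵢ = 11.3×10⁻⁶×120×650 + 12.9×10⁻⁶×120×750 = 2.042 mm.
Since the ends are fixed, an axial force P builds up, equal in every segment, with P · Σ Lᵢ/(AᵢEᵢ) = δ_free.
The series flexibility is Σ Lᵢ/(AᵢEᵢ) = 650/(925×31×10³) + 750/(1675×209×10³) = 2.481×10⁻⁵ mm/N.
So P = 2.042 / 2.481×10⁻⁵ = 82.32 kN, tensile.
σ_{nickel alloy} = P / A = 82320 / 1675 = 49.15 MPa.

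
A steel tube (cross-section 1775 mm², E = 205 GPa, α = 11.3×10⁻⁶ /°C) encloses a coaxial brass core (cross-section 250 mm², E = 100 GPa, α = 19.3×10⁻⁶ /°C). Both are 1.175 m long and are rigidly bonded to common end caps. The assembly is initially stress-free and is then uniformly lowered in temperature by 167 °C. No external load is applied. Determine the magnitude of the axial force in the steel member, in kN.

Both members must finish at the same length. With the larger α, the brass tends to over-contract; the plates restrain it, putting the brass in tension and the steel in compression. With no external load the two internal forces are equal and opposite, magnitude P.
Equating the net (thermal + elastic) strains gives |α₁ − α₂|·ΔT = P·[1/(A₁E₁) + 1/(A₂E₂)].
|α₁ − α₂|·ΔT = 8×10⁻⁶ × 167 = 0.001336.
1/(A₁E₁) + 1/(A₂E₂) = 1/(1775×205×10³) + 1/(250×100×10³) = 4.275×10⁻⁸ N⁻¹.
P = 0.001336 / 4.275×10⁻⁸ = 31250 N = 31.25 kN.

P ≈ 31.3 kN (compressive in the steel)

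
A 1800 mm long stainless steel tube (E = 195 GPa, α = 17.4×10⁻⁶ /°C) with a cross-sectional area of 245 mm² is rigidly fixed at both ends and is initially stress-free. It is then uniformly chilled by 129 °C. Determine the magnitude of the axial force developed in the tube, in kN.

With zero net strain, σ = E·αΔT = 195 GPa × 17.4×10⁻⁶ × 129 = 437.7 MPa.
Then P = σA = 437.7 × 245 mm² = 107.2 kN, tensile.

P ≈ 107 kN (tensile)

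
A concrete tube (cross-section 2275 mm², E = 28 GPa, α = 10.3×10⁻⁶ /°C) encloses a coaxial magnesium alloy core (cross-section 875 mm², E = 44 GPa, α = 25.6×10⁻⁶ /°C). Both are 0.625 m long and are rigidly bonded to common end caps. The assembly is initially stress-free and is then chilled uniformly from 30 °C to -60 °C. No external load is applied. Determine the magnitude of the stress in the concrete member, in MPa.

Both members must finish at the same length. With the larger α, the magnesium alloy tends to over-contract; the plates restrain it, putting the magnesium alloy in tension and the concrete in compression. With no external load the two internal forces are equal and opposite, magnitude P.
Compatibility of the two members (thermal + elastic change equal): (α₁ − α₂)ΔT = P·[1/(A₁E₁) + 1/(A₂E₂)].
|α₁ − α₂|·ΔT = 15.3×10⁻⁶ × 90 = 0.001377.
1/(A₁E₁) + 1/(A₂E₂) = 1/(2275×28×10³) + 1/(875×44×10³) = 4.167×10⁻⁸ N⁻¹.
So P = 0.001377 / 4.167×10⁻⁸ = 33.04 kN.
σ_{concrete} = P/A₁ = 33040/2275 = 14.52 MPa, compressive.

σ ≈ 14.5 MPa (compressive)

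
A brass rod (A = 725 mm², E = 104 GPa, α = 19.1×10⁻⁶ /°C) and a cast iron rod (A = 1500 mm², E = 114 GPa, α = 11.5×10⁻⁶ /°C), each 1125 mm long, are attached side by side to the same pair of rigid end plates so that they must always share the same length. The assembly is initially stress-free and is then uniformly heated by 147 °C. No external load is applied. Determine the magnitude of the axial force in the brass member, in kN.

Equilibrium of a rigid end plate with no external load gives equal and opposite internal forces ±P in the two members. Since α_{brass} > α_{cast iron}, heating drives the brass into compression and the cast iron into tension.
Equating the net (thermal + elastic) strains gives |α₁ − α₂|·ΔT = P·[1/(A₁E₁) + 1/(A₂E₂)].
|α₁ − α₂|·ΔT = 7.6×10⁻⁶ × 147 = 0.001117.
1/(A₁E₁) + 1/(A₂E₂) = 1/(725×104×10³) + 1/(1500×114×10³) = 1.911×10⁻⁸ N⁻¹.
So P = 0.001117 / 1.911×10⁻⁸ = 58.46 kN.

P ≈ 58.5 kN (compressive in the brass)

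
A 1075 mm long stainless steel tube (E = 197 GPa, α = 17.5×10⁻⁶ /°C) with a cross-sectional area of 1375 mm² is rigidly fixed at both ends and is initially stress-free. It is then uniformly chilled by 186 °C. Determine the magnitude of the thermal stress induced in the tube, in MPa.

σ ≈ 641 MPa (tensile)

The supports are rigid, so the total axial strain is zero. The restrained thermal strain is ε = αΔT = 17.5×10⁻⁶ × 186 = 3255×10⁻⁶.
Hence σ = E·αΔT = 197×10³ × 3255×10⁻⁶ = 641.2 MPa, tensile.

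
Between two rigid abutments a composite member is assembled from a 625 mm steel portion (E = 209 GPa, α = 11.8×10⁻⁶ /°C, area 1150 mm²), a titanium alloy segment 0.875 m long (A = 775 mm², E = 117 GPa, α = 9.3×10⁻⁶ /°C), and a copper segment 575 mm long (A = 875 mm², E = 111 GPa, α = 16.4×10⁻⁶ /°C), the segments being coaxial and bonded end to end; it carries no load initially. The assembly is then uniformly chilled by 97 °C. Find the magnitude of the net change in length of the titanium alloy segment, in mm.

With the walls removed the bar would change length by δ_free = Σ αᵢΔT Lᵢ = 11.8×10⁻⁶×97×625 + 9.3×10⁻⁶×97×875 + 16.4×10⁻⁶×97×575 = 2.419 mm.
The walls prevent any net length change, so an axial force P (same in every segment) develops. Compatibility: P · Σ Lᵢ/(AᵢEᵢ) = δ_free.
The series flexibility is Σ Lᵢ/(AᵢEᵢ) = 625/(1150×209×10³) + 875/(775×117×10³) + 575/(875×111×10³) = 1.817×10⁻⁵ mm/N.
So P = 2.419 / 1.817×10⁻⁵ = 133.2 kN, tensile.
For the titanium alloy segment, free thermal change = 9.3×10⁻⁶×97×875 = 0.7893 mm and elastic change from P = 133200×875/(775×117×10³) = 1.285 mm; these oppose, so the net change is 0.496 mm (segment lengthens).

|ΔL| ≈ 0.496 mm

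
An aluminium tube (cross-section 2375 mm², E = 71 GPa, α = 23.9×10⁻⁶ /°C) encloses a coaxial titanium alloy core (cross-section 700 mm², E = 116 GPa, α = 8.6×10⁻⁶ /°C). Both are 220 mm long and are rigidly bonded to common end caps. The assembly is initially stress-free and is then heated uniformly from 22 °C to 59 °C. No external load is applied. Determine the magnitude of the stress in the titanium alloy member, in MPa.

σ ≈ 44.3 MPa (tensile)

Equilibrium of a rigid end plate with no external load gives equal and opposite internal forces ±P in the two members. Since α_{aluminium} > α_{titanium alloy}, heating drives the aluminium into compression and the titanium alloy into tension.
Equating the net (thermal + elastic) strains gives |α₁ − α₂|·ΔT = P·[1/(A₁E₁) + 1/(A₂E₂)].
|α₁ − α₂|·ΔT = 15.3×10⁻⁶ × 37 = 0.0005661.
1/(A₁E₁) + 1/(A₂E₂) = 1/(2375×71×10³) + 1/(700×116×10³) = 1.825×10⁻⁸ N⁻¹.
So P = 0.0005661 / 1.825×10⁻⁸ = 31.03 kN.
σ_{titanium alloy} = P/A₂ = 31030/700 = 44.32 MPa, tensile.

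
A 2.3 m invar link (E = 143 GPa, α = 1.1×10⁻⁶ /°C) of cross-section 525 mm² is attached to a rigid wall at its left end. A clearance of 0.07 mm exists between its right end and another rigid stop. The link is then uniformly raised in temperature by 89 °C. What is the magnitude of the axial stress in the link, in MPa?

σ ≈ 9.65 MPa (compressive)

Unrestrained expansion: δ_free = αΔT L = 1.1×10⁻⁶ × 89 × 2300 = 0.2252 mm.
The gap closes (δ_free > 0.07 mm) and the wall then resists a further 0.2252 − 0.07 = 0.1552 mm of expansion.
So σ = E(δ_free − g)/L = 143×10³ × 0.1552/2300 = 9.648 MPa.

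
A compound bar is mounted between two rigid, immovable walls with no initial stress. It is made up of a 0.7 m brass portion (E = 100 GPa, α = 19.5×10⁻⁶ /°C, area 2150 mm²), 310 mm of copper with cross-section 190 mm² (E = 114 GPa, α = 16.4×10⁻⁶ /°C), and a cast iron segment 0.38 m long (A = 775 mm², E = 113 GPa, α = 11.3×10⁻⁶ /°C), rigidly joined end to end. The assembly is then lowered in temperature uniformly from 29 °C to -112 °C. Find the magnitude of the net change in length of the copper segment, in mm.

Free thermal contraction of the whole bar: Σ αᵢΔT Lᵢ = 19.5×10⁻⁶×141×700 + 16.4×10⁻⁶×141×310 + 11.3×10⁻⁶×141×380 = 3.247 mm.
The rigid supports impose zero overall length change; the single axial force P common to all segments must satisfy P Σ Lᵢ/(AᵢEᵢ) = δ_free.
The series flexibility is Σ Lᵢ/(AᵢEᵢ) = 700/(2150×100×10³) + 310/(190×114×10³) + 380/(775×113×10³) = 2.191×10⁻⁵ mm/N.
P = 3.247 / 2.191×10⁻⁵ = 148200 N = 148.2 kN, tensile.
For the copper segment, free thermal change = 16.4×10⁻⁶×141×310 = 0.7168 mm and elastic change from P = 148200×310/(190×114×10³) = 2.121 mm; these oppose, so the net change is 1.4 mm (segment lengthens).

|ΔL| ≈ 1.4 mm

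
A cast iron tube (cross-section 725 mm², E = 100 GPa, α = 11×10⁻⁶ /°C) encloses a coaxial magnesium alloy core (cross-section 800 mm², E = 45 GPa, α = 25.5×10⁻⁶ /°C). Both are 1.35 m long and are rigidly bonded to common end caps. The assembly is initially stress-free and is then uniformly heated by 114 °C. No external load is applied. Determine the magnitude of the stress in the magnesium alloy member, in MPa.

σ ≈ 49.7 MPa (compressive)

Both members must finish at the same length. With the larger α, the magnesium alloy tends to over-expand; the plates restrain it, putting the magnesium alloy in compression and the cast iron in tension. With no external load the two internal forces are equal and opposite, magnitude P.
Equating the net (thermal + elastic) strains gives |α₁ − α₂|·ΔT = P·[1/(A₁E₁) + 1/(A₂E₂)].
|α₁ − α₂|·ΔT = 14.5×10⁻⁶ × 114 = 0.001653.
1/(A₁E₁) + 1/(A₂E₂) = 1/(725×100×10³) + 1/(800×45×10³) = 4.157×10⁻⁸ N⁻¹.
So P = 0.001653 / 4.157×10⁻⁸ = 39.76 kN.
σ_{magnesium alloy} = P/A₂ = 39760/800 = 49.7 MPa, compressive.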